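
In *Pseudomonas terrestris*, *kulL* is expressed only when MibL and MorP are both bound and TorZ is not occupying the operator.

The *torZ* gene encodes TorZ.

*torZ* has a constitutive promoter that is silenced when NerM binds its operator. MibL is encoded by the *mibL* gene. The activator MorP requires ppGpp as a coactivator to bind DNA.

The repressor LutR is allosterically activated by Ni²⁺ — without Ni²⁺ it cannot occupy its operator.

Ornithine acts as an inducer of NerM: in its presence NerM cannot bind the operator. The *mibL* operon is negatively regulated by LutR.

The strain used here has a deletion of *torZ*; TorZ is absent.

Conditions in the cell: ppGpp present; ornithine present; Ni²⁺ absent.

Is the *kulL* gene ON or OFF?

TorZ is non-functional in this strain, so it has no effect.
Ni²⁺ is absent, so LutR is inactive.
With no repressor bound, *mibL* is transcribed.
So MibL is produced and active.
ppGpp is present, so MorP is active.
No repressor is bound and MibL and MorP are active, so *kulL* is transcribed.

ON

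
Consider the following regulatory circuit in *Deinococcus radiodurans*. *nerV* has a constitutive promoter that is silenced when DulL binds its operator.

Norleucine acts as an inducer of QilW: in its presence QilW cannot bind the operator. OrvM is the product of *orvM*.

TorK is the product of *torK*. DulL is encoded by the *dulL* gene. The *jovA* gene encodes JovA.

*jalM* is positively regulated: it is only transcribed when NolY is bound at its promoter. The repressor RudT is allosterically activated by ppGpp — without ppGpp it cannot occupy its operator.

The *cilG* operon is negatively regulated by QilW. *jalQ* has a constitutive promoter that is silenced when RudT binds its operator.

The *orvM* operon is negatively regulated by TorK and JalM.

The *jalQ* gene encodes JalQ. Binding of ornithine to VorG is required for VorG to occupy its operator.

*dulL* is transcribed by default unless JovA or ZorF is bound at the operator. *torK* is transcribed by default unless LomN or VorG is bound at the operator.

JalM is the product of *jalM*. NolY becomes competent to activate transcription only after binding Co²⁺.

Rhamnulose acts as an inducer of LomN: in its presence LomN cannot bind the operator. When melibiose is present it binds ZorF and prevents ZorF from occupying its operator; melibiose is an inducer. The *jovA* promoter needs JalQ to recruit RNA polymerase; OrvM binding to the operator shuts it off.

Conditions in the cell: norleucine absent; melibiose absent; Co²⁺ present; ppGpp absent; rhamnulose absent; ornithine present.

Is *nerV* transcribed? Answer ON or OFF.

ON

Rhamnulose is absent, so LomN is active.
Ornithine is present, so VorG is active.
With repressor LomN bound, *torK* is not transcribed.
So TorK is not produced.
Co²⁺ is present, so NolY is active.
No repressor is bound and NolY is active, so *jalM* is transcribed.
So JalM is produced and active.
With repressor JalM bound, *orvM* is not transcribed.
So OrvM is not produced.
ppGpp is absent, so RudT is inactive.
With no repressor bound, *jalQ* is transcribed.
So JalQ is produced and active.
No repressor is bound and JalQ is active, so *jovA* is transcribed.
So JovA is produced and active.
Melibiose is absent, so ZorF is active.
With repressor JovA bound, *dulL* is not transcribed.
So DulL is not produced.
With no repressor bound, *nerV* is transcribed.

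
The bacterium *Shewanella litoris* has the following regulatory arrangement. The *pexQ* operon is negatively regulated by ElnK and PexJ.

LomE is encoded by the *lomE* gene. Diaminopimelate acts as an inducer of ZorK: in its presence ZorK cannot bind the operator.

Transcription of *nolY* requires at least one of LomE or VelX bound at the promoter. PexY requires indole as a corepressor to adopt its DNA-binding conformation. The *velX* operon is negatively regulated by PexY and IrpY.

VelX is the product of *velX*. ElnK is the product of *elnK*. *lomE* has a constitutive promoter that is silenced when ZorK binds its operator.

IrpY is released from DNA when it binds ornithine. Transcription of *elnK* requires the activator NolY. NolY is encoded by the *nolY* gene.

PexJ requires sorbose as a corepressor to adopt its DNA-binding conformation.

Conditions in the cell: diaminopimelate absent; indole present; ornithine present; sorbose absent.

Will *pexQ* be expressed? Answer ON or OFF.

Diaminopimelate is absent, so ZorK is active.
With repressor ZorK bound, *lomE* is not transcribed.
So LomE is not produced.
Indole is present, so PexY is active.
Ornithine is present, so IrpY is inactive.
With repressor PexY bound, *velX* is not transcribed.
So VelX is not produced.
No activator is available at the *nolY* promoter, so *nolY* is not transcribed.
So NolY is not produced.
Required activator NolY is absent, so *elnK* is not transcribed.
So ElnK is not produced.
Sorbose is absent, so PexJ is inactive.
With no repressor bound, *pexQ* is transcribed.

ON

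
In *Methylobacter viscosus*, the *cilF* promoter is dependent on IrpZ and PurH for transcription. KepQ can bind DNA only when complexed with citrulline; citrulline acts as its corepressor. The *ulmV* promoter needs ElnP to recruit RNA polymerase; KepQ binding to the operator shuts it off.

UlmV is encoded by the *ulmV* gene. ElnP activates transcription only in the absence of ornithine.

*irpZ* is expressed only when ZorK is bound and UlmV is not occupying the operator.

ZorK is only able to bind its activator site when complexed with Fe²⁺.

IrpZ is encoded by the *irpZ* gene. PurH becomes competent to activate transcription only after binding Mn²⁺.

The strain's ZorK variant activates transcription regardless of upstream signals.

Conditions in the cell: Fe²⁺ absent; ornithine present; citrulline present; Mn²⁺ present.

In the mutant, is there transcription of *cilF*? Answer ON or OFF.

ON

ZorK is constitutively active in this strain.
Ornithine is present, so ElnP is inactive.
Citrulline is present, so KepQ is active.
With repressor KepQ bound, *ulmV* is not transcribed.
So UlmV is not produced.
No repressor is bound and ZorK is active, so *irpZ* is transcribed.
So IrpZ is produced and active.
Mn²⁺ is present, so PurH is active.
No repressor is bound and IrpZ and PurH are active, so *cilF* is transcribed.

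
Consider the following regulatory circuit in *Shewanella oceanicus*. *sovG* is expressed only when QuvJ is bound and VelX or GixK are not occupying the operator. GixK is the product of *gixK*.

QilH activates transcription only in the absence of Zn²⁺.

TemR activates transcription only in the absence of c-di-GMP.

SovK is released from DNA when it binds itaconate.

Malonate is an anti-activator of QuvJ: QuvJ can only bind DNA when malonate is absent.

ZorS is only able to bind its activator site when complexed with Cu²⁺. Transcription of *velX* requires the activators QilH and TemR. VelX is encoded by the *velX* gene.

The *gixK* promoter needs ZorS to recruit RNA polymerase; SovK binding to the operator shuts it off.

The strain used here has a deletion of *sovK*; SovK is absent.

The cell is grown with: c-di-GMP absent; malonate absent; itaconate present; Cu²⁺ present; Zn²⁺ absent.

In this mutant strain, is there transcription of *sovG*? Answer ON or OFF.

OFF

Zn²⁺ is absent, so QilH is active.
c-di-GMP is absent, so TemR is active.
No repressor is bound and QilH and TemR are active, so *velX* is transcribed.
So VelX is produced and active.
SovK is non-functional in this strain, so it has no effect.
Cu²⁺ is present, so ZorS is active.
No repressor is bound and ZorS is active, so *gixK* is transcribed.
So GixK is produced and active.
Malonate is absent, so QuvJ is active.
With repressor VelX bound, *sovG* is not transcribed.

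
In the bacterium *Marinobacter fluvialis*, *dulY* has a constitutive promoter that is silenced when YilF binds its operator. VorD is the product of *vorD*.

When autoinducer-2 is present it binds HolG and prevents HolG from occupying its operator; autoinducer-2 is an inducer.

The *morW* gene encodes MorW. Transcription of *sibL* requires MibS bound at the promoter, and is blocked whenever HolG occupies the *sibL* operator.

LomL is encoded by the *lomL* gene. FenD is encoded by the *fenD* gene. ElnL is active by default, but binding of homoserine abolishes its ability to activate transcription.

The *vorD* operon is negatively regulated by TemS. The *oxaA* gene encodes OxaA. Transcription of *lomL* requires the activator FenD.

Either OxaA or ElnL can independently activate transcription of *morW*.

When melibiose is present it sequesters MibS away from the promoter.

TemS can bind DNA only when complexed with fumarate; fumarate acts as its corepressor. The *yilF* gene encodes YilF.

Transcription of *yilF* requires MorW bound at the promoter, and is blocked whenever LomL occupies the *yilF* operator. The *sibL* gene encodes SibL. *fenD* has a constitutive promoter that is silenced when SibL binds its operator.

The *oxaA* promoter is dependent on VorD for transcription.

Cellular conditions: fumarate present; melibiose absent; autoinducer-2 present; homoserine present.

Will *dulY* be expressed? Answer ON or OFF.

Fumarate is present, so TemS is active.
With repressor TemS bound, *vorD* is not transcribed.
So VorD is not produced.
Required activator VorD is absent, so *oxaA* is not transcribed.
So OxaA is not produced.
Homoserine is present, so ElnL is inactive.
No activator is available at the *morW* promoter, so *morW* is not transcribed.
So MorW is not produced.
Autoinducer-2 is present, so HolG is inactive.
Melibiose is absent, so MibS is active.
No repressor is bound and MibS is active, so *sibL* is transcribed.
So SibL is produced and active.
With repressor SibL bound, *fenD* is not transcribed.
So FenD is not produced.
Required activator FenD is absent, so *lomL* is not transcribed.
So LomL is not produced.
Required activator MorW is absent, so *yilF* is not transcribed.
So YilF is not produced.
With no repressor bound, *dulY* is transcribed.

ON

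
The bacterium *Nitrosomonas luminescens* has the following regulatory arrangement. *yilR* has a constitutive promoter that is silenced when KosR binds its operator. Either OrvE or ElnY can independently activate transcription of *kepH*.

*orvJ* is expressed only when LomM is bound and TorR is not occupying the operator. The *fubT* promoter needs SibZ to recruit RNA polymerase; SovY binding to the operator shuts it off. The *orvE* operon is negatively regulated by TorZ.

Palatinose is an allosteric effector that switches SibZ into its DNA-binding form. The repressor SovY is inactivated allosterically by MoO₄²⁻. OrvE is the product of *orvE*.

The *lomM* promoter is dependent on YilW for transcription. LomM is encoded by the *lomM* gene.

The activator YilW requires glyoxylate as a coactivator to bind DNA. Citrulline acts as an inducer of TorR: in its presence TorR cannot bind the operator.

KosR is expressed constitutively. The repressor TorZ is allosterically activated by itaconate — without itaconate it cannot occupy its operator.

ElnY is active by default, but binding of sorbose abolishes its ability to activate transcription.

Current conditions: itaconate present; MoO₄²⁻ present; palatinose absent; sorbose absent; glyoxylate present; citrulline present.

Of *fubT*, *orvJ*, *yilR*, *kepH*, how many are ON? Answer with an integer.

Palatinose is absent, so SibZ is inactive.
MoO₄²⁻ is present, so SovY is inactive.
Required activator SibZ is absent, so *fubT* is not transcribed.
→ *fubT* is OFF.
Citrulline is present, so TorR is inactive.
Glyoxylate is present, so YilW is active.
No repressor is bound and YilW is active, so *lomM* is transcribed.
So LomM is produced and active.
No repressor is bound and LomM is active, so *orvJ* is transcribed.
→ *orvJ* is ON.
KosR is produced constitutively and is active.
With repressor KosR bound, *yilR* is not transcribed.
→ *yilR* is OFF.
Itaconate is present, so TorZ is active.
With repressor TorZ bound, *orvE* is not transcribed.
So OrvE is not produced.
Sorbose is absent, so ElnY is active.
Activator ElnY is present, so *kepH* is transcribed.
→ *kepH* is ON.
2 of the 4 genes are transcribed.

2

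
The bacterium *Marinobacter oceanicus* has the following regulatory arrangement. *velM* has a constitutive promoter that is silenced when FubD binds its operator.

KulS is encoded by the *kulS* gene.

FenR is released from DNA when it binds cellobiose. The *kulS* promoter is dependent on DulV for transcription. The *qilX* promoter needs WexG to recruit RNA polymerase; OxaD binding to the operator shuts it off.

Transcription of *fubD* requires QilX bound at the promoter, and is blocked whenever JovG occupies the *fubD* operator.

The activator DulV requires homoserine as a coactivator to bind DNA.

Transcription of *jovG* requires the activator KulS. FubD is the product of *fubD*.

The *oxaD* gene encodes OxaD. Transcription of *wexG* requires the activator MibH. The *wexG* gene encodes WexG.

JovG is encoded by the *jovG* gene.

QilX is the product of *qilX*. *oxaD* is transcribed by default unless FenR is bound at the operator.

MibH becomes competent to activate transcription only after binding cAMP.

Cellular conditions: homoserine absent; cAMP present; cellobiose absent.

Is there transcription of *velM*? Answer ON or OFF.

Homoserine is absent, so DulV is inactive.
Required activator DulV is absent, so *kulS* is not transcribed.
So KulS is not produced.
Required activator KulS is absent, so *jovG* is not transcribed.
So JovG is not produced.
Cellobiose is absent, so FenR is active.
With repressor FenR bound, *oxaD* is not transcribed.
So OxaD is not produced.
cAMP is present, so MibH is active.
No repressor is bound and MibH is active, so *wexG* is transcribed.
So WexG is produced and active.
No repressor is bound and WexG is active, so *qilX* is transcribed.
So QilX is produced and active.
No repressor is bound and QilX is active, so *fubD* is transcribed.
So FubD is produced and active.
With repressor FubD bound, *velM* is not transcribed.

OFF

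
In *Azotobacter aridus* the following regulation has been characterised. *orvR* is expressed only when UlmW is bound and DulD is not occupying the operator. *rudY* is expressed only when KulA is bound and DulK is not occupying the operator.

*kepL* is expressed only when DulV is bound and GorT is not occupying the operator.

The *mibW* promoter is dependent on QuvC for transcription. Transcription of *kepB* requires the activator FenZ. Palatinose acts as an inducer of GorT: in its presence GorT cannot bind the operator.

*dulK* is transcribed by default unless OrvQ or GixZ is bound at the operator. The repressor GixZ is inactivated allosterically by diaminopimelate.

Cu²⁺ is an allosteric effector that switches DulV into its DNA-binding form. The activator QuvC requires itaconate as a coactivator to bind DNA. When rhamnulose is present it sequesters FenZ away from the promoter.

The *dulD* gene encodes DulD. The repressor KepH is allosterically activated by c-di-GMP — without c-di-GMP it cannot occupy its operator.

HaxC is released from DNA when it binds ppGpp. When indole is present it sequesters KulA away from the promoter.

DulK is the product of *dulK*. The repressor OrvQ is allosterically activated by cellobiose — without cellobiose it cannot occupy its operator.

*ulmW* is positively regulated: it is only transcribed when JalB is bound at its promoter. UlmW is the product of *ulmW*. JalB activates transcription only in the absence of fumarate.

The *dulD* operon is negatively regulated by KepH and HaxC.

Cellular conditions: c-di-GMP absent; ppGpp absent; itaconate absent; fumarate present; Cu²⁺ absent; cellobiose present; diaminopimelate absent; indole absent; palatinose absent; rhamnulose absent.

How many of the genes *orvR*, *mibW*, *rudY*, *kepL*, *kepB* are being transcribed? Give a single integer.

2

Fumarate is present, so JalB is inactive.
Required activator JalB is absent, so *ulmW* is not transcribed.
So UlmW is not produced.
c-di-GMP is absent, so KepH is inactive.
ppGpp is absent, so HaxC is active.
With repressor HaxC bound, *dulD* is not transcribed.
So DulD is not produced.
Required activator UlmW is absent, so *orvR* is not transcribed.
→ *orvR* is OFF.
Itaconate is absent, so QuvC is inactive.
Required activator QuvC is absent, so *mibW* is not transcribed.
→ *mibW* is OFF.
Indole is absent, so KulA is active.
Cellobiose is present, so OrvQ is active.
Diaminopimelate is absent, so GixZ is active.
With repressor OrvQ bound, *dulK* is not transcribed.
So DulK is not produced.
No repressor is bound and KulA is active, so *rudY* is transcribed.
→ *rudY* is ON.
Cu²⁺ is absent, so DulV is inactive.
Palatinose is absent, so GorT is active.
With repressor GorT bound, *kepL* is not transcribed.
→ *kepL* is OFF.
Rhamnulose is absent, so FenZ is active.
No repressor is bound and FenZ is active, so *kepB* is transcribed.
→ *kepB* is ON.
2 of the 5 genes are transcribed.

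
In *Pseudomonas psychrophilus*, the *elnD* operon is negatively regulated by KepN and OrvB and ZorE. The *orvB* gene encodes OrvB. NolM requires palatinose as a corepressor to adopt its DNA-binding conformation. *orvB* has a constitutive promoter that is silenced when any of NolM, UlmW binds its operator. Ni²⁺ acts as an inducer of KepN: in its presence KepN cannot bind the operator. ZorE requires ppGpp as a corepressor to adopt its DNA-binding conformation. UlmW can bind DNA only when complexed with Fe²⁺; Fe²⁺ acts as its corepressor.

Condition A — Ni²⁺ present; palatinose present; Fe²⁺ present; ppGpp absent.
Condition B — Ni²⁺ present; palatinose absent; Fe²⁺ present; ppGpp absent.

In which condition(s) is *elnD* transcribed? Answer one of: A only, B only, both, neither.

both

Condition A:
Ni²⁺ is present, so KepN is inactive.
Palatinose is present, so NolM is active.
Fe²⁺ is present, so UlmW is active.
With repressor NolM bound, *orvB* is not transcribed.
So OrvB is not produced.
ppGpp is absent, so ZorE is inactive.
With no repressor bound, *elnD* is transcribed.
→ *elnD* is ON in A.
Condition B:
Ni²⁺ is present, so KepN is inactive.
Palatinose is absent, so NolM is inactive.
Fe²⁺ is present, so UlmW is active.
With repressor UlmW bound, *orvB* is not transcribed.
So OrvB is not produced.
ppGpp is absent, so ZorE is inactive.
With no repressor bound, *elnD* is transcribed.
→ *elnD* is ON in B.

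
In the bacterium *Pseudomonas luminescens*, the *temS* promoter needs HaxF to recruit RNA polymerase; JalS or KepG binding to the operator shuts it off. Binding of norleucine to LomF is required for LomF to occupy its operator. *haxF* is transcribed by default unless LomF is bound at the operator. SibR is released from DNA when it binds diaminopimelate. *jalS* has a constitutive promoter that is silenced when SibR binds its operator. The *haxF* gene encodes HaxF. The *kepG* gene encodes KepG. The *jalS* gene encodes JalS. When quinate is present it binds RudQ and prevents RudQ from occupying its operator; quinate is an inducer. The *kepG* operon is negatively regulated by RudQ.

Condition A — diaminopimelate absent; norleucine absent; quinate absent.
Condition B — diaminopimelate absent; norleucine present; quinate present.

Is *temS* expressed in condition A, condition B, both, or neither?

A only

Condition A:
Diaminopimelate is absent, so SibR is active.
With repressor SibR bound, *jalS* is not transcribed.
So JalS is not produced.
Norleucine is absent, so LomF is inactive.
With no repressor bound, *haxF* is transcribed.
So HaxF is produced and active.
Quinate is absent, so RudQ is active.
With repressor RudQ bound, *kepG* is not transcribed.
So KepG is not produced.
No repressor is bound and HaxF is active, so *temS* is transcribed.
→ *temS* is ON in A.
Condition B:
Diaminopimelate is absent, so SibR is active.
With repressor SibR bound, *jalS* is not transcribed.
So JalS is not produced.
Norleucine is present, so LomF is active.
With repressor LomF bound, *haxF* is not transcribed.
So HaxF is not produced.
Quinate is present, so RudQ is inactive.
With no repressor bound, *kepG* is transcribed.
So KepG is produced and active.
With repressor KepG bound, *temS* is not transcribed.
→ *temS* is OFF in B.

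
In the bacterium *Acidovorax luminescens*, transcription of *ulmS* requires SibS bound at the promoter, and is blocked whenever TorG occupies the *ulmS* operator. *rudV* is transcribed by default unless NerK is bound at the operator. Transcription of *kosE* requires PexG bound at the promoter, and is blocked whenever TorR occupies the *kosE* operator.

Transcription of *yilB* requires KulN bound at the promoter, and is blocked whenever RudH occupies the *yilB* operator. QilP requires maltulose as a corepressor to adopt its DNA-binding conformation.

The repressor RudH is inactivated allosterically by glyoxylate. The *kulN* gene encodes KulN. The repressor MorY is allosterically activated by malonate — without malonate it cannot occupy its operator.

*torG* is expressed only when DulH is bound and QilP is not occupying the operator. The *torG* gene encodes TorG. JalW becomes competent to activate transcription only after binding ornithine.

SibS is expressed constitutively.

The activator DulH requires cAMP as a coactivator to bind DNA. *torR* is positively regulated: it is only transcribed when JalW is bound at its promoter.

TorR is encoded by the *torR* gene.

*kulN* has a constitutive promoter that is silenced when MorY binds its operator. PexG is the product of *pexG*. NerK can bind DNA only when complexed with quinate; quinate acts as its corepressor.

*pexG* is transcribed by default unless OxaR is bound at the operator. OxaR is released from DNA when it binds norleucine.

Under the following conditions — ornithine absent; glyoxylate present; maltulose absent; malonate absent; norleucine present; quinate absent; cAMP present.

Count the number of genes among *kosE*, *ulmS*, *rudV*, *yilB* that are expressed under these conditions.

Norleucine is present, so OxaR is inactive.
With no repressor bound, *pexG* is transcribed.
So PexG is produced and active.
Ornithine is absent, so JalW is inactive.
Required activator JalW is absent, so *torR* is not transcribed.
So TorR is not produced.
No repressor is bound and PexG is active, so *kosE* is transcribed.
→ *kosE* is ON.
Maltulose is absent, so QilP is inactive.
cAMP is present, so DulH is active.
No repressor is bound and DulH is active, so *torG* is transcribed.
So TorG is produced and active.
SibS is produced constitutively and is active.
With repressor TorG bound, *ulmS* is not transcribed.
→ *ulmS* is OFF.
Quinate is absent, so NerK is inactive.
With no repressor bound, *rudV* is transcribed.
→ *rudV* is ON.
Glyoxylate is present, so RudH is inactive.
Malonate is absent, so MorY is inactive.
With no repressor bound, *kulN* is transcribed.
So KulN is produced and active.
No repressor is bound and KulN is active, so *yilB* is transcribed.
→ *yilB* is ON.
3 of the 4 genes are transcribed.

3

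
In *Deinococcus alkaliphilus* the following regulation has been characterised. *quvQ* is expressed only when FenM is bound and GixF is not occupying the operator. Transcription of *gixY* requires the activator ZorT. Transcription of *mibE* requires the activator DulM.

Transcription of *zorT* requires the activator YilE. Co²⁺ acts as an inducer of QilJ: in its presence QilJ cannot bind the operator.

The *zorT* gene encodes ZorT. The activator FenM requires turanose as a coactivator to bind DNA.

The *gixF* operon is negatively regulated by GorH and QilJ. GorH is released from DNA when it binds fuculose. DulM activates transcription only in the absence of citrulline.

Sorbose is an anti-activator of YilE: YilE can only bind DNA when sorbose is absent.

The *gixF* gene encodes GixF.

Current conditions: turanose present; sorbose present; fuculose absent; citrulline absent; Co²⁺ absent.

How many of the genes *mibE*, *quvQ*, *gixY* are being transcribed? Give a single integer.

2

Citrulline is absent, so DulM is active.
No repressor is bound and DulM is active, so *mibE* is transcribed.
→ *mibE* is ON.
Turanose is present, so FenM is active.
Fuculose is absent, so GorH is active.
Co²⁺ is absent, so QilJ is active.
With repressor GorH bound, *gixF* is not transcribed.
So GixF is not produced.
No repressor is bound and FenM is active, so *quvQ* is transcribed.
→ *quvQ* is ON.
Sorbose is present, so YilE is inactive.
Required activator YilE is absent, so *zorT* is not transcribed.
So ZorT is not produced.
Required activator ZorT is absent, so *gixY* is not transcribed.
→ *gixY* is OFF.
2 of the 3 genes are transcribed.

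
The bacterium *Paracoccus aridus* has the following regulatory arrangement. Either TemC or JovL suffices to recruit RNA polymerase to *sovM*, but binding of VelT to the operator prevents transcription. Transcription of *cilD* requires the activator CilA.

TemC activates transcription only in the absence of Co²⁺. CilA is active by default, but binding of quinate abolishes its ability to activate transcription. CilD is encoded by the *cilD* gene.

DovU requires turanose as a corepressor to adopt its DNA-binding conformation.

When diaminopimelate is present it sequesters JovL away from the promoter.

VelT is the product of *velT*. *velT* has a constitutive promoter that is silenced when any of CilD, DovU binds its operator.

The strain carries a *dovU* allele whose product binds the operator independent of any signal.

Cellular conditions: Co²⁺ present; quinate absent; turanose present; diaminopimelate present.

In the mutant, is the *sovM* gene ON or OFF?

OFF

Co²⁺ is present, so TemC is inactive.
Quinate is absent, so CilA is active.
No repressor is bound and CilA is active, so *cilD* is transcribed.
So CilD is produced and active.
DovU is constitutively active in this strain.
With repressor CilD bound, *velT* is not transcribed.
So VelT is not produced.
Diaminopimelate is present, so JovL is inactive.
No activator is available at the *sovM* promoter, so *sovM* is not transcribed.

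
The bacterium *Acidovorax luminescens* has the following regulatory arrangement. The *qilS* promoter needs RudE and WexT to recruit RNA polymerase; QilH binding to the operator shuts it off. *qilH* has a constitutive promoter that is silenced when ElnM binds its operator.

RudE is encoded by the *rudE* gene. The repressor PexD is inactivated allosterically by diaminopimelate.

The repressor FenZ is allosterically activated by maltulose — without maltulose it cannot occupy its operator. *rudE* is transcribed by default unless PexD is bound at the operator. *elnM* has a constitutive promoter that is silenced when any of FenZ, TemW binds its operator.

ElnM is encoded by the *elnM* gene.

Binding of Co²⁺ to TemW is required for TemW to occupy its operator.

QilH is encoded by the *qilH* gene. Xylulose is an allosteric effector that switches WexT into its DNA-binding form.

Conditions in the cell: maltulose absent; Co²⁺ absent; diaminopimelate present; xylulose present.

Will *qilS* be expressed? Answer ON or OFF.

Maltulose is absent, so FenZ is inactive.
Co²⁺ is absent, so TemW is inactive.
With no repressor bound, *elnM* is transcribed.
So ElnM is produced and active.
With repressor ElnM bound, *qilH* is not transcribed.
So QilH is not produced.
Diaminopimelate is present, so PexD is inactive.
With no repressor bound, *rudE* is transcribed.
So RudE is produced and active.
Xylulose is present, so WexT is active.
No repressor is bound and RudE and WexT are active, so *qilS* is transcribed.

ON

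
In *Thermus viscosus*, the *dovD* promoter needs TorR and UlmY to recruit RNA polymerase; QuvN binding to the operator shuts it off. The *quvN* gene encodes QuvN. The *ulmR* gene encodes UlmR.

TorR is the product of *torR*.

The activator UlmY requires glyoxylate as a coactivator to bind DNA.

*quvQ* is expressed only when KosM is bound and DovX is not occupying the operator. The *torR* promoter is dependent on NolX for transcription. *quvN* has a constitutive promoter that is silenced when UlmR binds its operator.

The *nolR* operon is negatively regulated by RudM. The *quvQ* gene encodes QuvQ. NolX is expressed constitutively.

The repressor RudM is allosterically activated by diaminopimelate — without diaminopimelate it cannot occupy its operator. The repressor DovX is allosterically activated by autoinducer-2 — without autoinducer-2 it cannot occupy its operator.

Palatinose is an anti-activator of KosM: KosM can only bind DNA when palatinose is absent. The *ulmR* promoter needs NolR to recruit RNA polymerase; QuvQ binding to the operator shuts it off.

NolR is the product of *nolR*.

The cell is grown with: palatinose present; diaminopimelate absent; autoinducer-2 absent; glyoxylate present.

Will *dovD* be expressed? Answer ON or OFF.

ON

NolX is produced constitutively and is active.
No repressor is bound and NolX is active, so *torR* is transcribed.
So TorR is produced and active.
Autoinducer-2 is absent, so DovX is inactive.
Palatinose is present, so KosM is inactive.
Required activator KosM is absent, so *quvQ* is not transcribed.
So QuvQ is not produced.
Diaminopimelate is absent, so RudM is inactive.
With no repressor bound, *nolR* is transcribed.
So NolR is produced and active.
No repressor is bound and NolR is active, so *ulmR* is transcribed.
So UlmR is produced and active.
With repressor UlmR bound, *quvN* is not transcribed.
So QuvN is not produced.
Glyoxylate is present, so UlmY is active.
No repressor is bound and TorR and UlmY are active, so *dovD* is transcribed.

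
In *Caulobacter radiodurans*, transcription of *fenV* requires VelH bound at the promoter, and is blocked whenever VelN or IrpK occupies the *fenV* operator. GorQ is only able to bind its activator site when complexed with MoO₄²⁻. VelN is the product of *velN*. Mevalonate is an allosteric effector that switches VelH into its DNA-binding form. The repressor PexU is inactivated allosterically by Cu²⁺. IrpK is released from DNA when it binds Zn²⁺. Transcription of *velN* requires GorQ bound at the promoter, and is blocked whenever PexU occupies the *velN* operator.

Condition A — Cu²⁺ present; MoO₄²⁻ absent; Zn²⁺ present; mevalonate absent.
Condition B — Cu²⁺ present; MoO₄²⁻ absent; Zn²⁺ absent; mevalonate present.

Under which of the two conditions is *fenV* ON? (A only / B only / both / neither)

neither

Condition A:
Cu²⁺ is present, so PexU is inactive.
MoO₄²⁻ is absent, so GorQ is inactive.
Required activator GorQ is absent, so *velN* is not transcribed.
So VelN is not produced.
Zn²⁺ is present, so IrpK is inactive.
Mevalonate is absent, so VelH is inactive.
Required activator VelH is absent, so *fenV* is not transcribed.
→ *fenV* is OFF in A.
Condition B:
Cu²⁺ is present, so PexU is inactive.
MoO₄²⁻ is absent, so GorQ is inactive.
Required activator GorQ is absent, so *velN* is not transcribed.
So VelN is not produced.
Zn²⁺ is absent, so IrpK is active.
Mevalonate is present, so VelH is active.
With repressor IrpK bound, *fenV* is not transcribed.
→ *fenV* is OFF in B.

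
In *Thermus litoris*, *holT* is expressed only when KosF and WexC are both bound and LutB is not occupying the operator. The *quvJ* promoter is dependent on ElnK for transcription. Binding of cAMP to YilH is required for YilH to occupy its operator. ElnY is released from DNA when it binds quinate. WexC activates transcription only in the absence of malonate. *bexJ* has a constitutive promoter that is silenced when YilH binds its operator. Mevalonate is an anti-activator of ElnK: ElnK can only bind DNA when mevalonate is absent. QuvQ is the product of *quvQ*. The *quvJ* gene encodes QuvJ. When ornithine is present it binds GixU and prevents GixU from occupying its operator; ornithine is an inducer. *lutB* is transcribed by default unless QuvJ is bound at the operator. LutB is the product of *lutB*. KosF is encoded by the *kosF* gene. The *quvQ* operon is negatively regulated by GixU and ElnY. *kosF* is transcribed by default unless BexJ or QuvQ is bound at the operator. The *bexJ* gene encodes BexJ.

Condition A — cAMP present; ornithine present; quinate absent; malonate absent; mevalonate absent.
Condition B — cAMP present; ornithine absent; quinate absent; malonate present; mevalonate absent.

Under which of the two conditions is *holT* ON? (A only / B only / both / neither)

A only

Condition A:
cAMP is present, so YilH is active.
With repressor YilH bound, *bexJ* is not transcribed.
So BexJ is not produced.
Ornithine is present, so GixU is inactive.
Quinate is absent, so ElnY is active.
With repressor ElnY bound, *quvQ* is not transcribed.
So QuvQ is not produced.
With no repressor bound, *kosF* is transcribed.
So KosF is produced and active.
Malonate is absent, so WexC is active.
Mevalonate is absent, so ElnK is active.
No repressor is bound and ElnK is active, so *quvJ* is transcribed.
So QuvJ is produced and active.
With repressor QuvJ bound, *lutB* is not transcribed.
So LutB is not produced.
No repressor is bound and KosF and WexC are active, so *holT* is transcribed.
→ *holT* is ON in A.
Condition B:
cAMP is present, so YilH is active.
With repressor YilH bound, *bexJ* is not transcribed.
So BexJ is not produced.
Ornithine is absent, so GixU is active.
Quinate is absent, so ElnY is active.
With repressor GixU bound, *quvQ* is not transcribed.
So QuvQ is not produced.
With no repressor bound, *kosF* is transcribed.
So KosF is produced and active.
Malonate is present, so WexC is inactive.
Mevalonate is absent, so ElnK is active.
No repressor is bound and ElnK is active, so *quvJ* is transcribed.
So QuvJ is produced and active.
With repressor QuvJ bound, *lutB* is not transcribed.
So LutB is not produced.
Required activator WexC is absent, so *holT* is not transcribed.
→ *holT* is OFF in B.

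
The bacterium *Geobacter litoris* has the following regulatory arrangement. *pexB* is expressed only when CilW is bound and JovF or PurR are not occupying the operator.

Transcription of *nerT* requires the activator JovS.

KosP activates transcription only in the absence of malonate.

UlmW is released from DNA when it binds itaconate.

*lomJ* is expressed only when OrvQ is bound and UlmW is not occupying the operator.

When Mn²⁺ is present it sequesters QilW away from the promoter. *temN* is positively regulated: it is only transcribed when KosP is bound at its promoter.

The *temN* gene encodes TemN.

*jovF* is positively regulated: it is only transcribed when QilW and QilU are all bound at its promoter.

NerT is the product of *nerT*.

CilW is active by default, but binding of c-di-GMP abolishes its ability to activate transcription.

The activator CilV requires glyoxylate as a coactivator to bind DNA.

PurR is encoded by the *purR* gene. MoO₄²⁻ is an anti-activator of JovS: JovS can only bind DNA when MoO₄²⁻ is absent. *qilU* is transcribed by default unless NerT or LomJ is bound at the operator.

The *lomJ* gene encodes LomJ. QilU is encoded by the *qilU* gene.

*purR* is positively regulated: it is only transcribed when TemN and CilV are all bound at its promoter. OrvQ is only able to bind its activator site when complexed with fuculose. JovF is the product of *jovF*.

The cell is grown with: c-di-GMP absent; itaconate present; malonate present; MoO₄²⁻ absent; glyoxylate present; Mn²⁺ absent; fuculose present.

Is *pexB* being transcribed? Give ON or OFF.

c-di-GMP is absent, so CilW is active.
Mn²⁺ is absent, so QilW is active.
MoO₄²⁻ is absent, so JovS is active.
No repressor is bound and JovS is active, so *nerT* is transcribed.
So NerT is produced and active.
Fuculose is present, so OrvQ is active.
Itaconate is present, so UlmW is inactive.
No repressor is bound and OrvQ is active, so *lomJ* is transcribed.
So LomJ is produced and active.
With repressor NerT bound, *qilU* is not transcribed.
So QilU is not produced.
Required activator QilU is absent, so *jovF* is not transcribed.
So JovF is not produced.
Malonate is present, so KosP is inactive.
Required activator KosP is absent, so *temN* is not transcribed.
So TemN is not produced.
Glyoxylate is present, so CilV is active.
Required activator TemN is absent, so *purR* is not transcribed.
So PurR is not produced.
No repressor is bound and CilW is active, so *pexB* is transcribed.

ON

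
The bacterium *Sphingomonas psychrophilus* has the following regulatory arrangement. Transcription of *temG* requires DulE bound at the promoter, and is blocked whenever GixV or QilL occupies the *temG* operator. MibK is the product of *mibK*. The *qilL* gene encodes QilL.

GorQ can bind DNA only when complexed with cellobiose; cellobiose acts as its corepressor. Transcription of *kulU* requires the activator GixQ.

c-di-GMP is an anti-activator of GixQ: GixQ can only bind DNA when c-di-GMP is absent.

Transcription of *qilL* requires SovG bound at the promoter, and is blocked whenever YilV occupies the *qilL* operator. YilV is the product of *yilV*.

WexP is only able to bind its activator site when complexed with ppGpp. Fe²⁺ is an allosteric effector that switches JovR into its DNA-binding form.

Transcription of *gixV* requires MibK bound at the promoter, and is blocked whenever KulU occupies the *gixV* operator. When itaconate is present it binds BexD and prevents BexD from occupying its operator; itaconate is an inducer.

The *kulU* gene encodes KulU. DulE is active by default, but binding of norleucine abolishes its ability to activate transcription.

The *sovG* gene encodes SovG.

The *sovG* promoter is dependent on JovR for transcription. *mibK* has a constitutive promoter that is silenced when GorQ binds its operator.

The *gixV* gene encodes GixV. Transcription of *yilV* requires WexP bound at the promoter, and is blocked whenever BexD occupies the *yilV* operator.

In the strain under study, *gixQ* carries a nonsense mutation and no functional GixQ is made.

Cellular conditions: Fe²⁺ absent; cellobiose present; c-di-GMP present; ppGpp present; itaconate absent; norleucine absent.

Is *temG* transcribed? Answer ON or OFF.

Cellobiose is present, so GorQ is active.
With repressor GorQ bound, *mibK* is not transcribed.
So MibK is not produced.
GixQ is non-functional in this strain, so it has no effect.
Required activator GixQ is absent, so *kulU* is not transcribed.
So KulU is not produced.
Required activator MibK is absent, so *gixV* is not transcribed.
So GixV is not produced.
Fe²⁺ is absent, so JovR is inactive.
Required activator JovR is absent, so *sovG* is not transcribed.
So SovG is not produced.
ppGpp is present, so WexP is active.
Itaconate is absent, so BexD is active.
With repressor BexD bound, *yilV* is not transcribed.
So YilV is not produced.
Required activator SovG is absent, so *qilL* is not transcribed.
So QilL is not produced.
Norleucine is absent, so DulE is active.
No repressor is bound and DulE is active, so *temG* is transcribed.

ON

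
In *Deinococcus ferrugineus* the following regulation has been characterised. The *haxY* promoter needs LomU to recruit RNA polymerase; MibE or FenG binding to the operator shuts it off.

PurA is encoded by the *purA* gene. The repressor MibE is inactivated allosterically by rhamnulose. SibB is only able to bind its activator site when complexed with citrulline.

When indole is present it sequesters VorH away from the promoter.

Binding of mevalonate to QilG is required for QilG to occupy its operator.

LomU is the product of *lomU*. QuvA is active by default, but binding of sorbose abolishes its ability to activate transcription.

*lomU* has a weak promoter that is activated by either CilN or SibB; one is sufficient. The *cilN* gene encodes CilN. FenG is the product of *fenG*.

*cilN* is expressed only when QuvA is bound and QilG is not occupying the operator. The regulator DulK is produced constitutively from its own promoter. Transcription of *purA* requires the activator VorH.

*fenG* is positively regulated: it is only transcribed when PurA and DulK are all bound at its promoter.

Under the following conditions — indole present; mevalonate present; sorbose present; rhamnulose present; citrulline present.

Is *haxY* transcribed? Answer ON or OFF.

Sorbose is present, so QuvA is inactive.
Mevalonate is present, so QilG is active.
With repressor QilG bound, *cilN* is not transcribed.
So CilN is not produced.
Citrulline is present, so SibB is active.
Activator SibB is present, so *lomU* is transcribed.
So LomU is produced and active.
Rhamnulose is present, so MibE is inactive.
Indole is present, so VorH is inactive.
Required activator VorH is absent, so *purA* is not transcribed.
So PurA is not produced.
DulK is produced constitutively and is active.
Required activator PurA is absent, so *fenG* is not transcribed.
So FenG is not produced.
No repressor is bound and LomU is active, so *haxY* is transcribed.

ON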